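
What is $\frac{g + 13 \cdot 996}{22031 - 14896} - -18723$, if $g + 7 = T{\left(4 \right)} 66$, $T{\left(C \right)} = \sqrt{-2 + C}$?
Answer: $\frac{133601546}{7135} + \frac{66 \sqrt{2}}{7135} \approx 18725.0$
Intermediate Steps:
$g = -7 + 66 \sqrt{2}$ ($g = -7 + \sqrt{-2 + 4} \cdot 66 = -7 + \sqrt{2} \cdot 66 = -7 + 66 \sqrt{2} \approx 86.338$)
$\frac{g + 13 \cdot 996}{22031 - 14896} - -18723 = \frac{\left(-7 + 66 \sqrt{2}\right) + 13 \cdot 996}{22031 - 14896} - -18723 = \frac{\left(-7 + 66 \sqrt{2}\right) + 12948}{7135} + 18723 = \left(12941 + 66 \sqrt{2}\right) \frac{1}{7135} + 18723 = \left(\frac{12941}{7135} + \frac{66 \sqrt{2}}{7135}\right) + 18723 = \frac{133601546}{7135} + \frac{66 \sqrt{2}}{7135}$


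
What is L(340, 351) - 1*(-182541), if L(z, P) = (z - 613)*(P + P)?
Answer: -9105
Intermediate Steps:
L(z, P) = 2*P*(-613 + z) (L(z, P) = (-613 + z)*(2*P) = 2*P*(-613 + z))
L(340, 351) - 1*(-182541) = 2*351*(-613 + 340) - 1*(-182541) = 2*351*(-273) + 182541 = -191646 + 182541 = -9105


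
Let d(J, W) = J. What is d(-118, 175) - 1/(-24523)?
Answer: -2893713/24523 ≈ -118.00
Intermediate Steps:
d(-118, 175) - 1/(-24523) = -118 - 1/(-24523) = -118 - 1*(-1/24523) = -118 + 1/24523 = -2893713/24523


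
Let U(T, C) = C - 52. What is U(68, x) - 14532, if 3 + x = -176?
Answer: -14763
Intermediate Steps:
x = -179 (x = -3 - 176 = -179)
U(T, C) = -52 + C
U(68, x) - 14532 = (-52 - 179) - 14532 = -231 - 14532 = -14763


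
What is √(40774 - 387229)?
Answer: 3*I*√38495 ≈ 588.6*I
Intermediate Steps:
√(40774 - 387229) = √(-346455) = 3*I*√38495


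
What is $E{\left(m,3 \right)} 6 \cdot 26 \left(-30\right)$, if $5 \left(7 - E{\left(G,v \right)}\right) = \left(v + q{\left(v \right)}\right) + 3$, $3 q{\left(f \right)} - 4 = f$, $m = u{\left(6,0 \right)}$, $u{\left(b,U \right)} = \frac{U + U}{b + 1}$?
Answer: $-24960$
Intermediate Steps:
$u{\left(b,U \right)} = \frac{2 U}{1 + b}$
$m = 0$ ($m = 2 \cdot 0 \frac{1}{1 + 6} = 2 \cdot 0 \cdot \frac{1}{7} = 0$)
$q{\left(f \right)} = \frac{4}{3} + \frac{f}{3}$
$E{\left(G,v \right)} = \frac{92}{15} - \frac{4 v}{15}$ ($E{\left(G,v \right)} = 7 - \frac{\left(v + \left(\frac{4}{3} + \frac{v}{3}\right)\right) + 3}{5} = 7 - \frac{\left(\frac{4}{3} + \frac{4 v}{3}\right) + 3}{5} = 7 - \frac{\frac{13}{3} + \frac{4 v}{3}}{5} = 7 - \left(\frac{13}{15} + \frac{4 v}{15}\right) = \frac{92}{15} - \frac{4 v}{15}$)
$E{\left(m,3 \right)} 6 \cdot 26 \left(-30\right) = \left(\frac{92}{15} - \frac{4}{5}\right) 6 \cdot 26 \left(-30\right) = \left(\frac{92}{15} - \frac{4}{5}\right) 156 \left(-30\right) = \frac{16}{3} \cdot 156 \left(-30\right) = 832 \left(-30\right) = -24960$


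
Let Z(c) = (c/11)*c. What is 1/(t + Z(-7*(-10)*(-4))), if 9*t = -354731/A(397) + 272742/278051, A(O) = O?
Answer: 10928238453/76804760545423 ≈ 0.00014229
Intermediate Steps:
t = -98525030707/993476223 (t = (-354731/397 + 272742/278051)/9 = (⅑)*(-98525030707/110386247) = -98525030707/993476223 ≈ -99.172)
Z(c) = c²/11 (Z(c) = (c*(1/11))*c = (c/11)*c = c²/11)
1/(t + Z(-7*(-10)*(-4))) = 1/(-98525030707/993476223 + (-7*(-10)*(-4))²/11) = 1/(-98525030707/993476223 + (70*(-4))²/11) = 1/(-98525030707/993476223 + (1/11)*(-280)²) = 1/(-98525030707/993476223 + (1/11)*78400) = 1/(-98525030707/993476223 + 78400/11) = 1/(76804760545423/10928238453) = 10928238453/76804760545423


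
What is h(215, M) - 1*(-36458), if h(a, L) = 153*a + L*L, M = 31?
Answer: 70314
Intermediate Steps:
h(a, L) = L² + 153*a (h(a, L) = 153*a + L² = L² + 153*a)
h(215, M) - 1*(-36458) = (31² + 153*215) - 1*(-36458) = (961 + 32895) + 36458 = 33856 + 36458 = 70314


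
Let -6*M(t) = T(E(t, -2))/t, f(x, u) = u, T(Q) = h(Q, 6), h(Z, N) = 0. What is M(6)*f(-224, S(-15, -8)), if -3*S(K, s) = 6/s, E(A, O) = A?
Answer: 0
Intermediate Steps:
T(Q) = 0
S(K, s) = -2/s
M(t) = 0 (M(t) = -0/t = -1/6*0 = 0)
M(6)*f(-224, S(-15, -8)) = 0*(-2/(-8)) = 0*(-2*(-1/8)) = 0*(1/4) = 0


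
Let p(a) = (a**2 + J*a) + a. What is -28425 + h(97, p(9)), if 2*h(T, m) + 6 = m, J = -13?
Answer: -56883/2 ≈ -28442.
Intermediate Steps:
p(a) = a**2 - 12*a (p(a) = (a**2 - 13*a) + a = a**2 - 12*a)
h(T, m) = -3 + m/2
-28425 + h(97, p(9)) = -28425 + (-3 + (9*(-12 + 9))/2) = -28425 + (-3 + (9*(-3))/2) = -28425 + (-3 + (1/2)*(-27)) = -28425 + (-3 - 27/2) = -28425 - 33/2 = -56883/2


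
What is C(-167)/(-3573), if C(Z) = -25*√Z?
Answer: 25*I*√167/3573 ≈ 0.09042*I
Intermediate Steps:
C(-167)/(-3573) = -25*I*√167/(-3573) = -25*I*√167*(-1/3573) = 25*I*√167/3573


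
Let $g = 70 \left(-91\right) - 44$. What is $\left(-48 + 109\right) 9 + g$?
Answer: $-5865$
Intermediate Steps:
$g = -6414$ ($g = -6370 - 44 = -6414$)
$\left(-48 + 109\right) 9 + g = \left(-48 + 109\right) 9 - 6414 = 61 \cdot 9 - 6414 = 549 - 6414 = -5865$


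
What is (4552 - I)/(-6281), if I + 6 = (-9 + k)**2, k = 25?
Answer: -4302/6281 ≈ -0.68492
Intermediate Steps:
I = 250 (I = -6 + (-9 + 25)**2 = -6 + 16**2 = -6 + 256 = 250)
(4552 - I)/(-6281) = (4552 - 1*250)/(-6281) = (4552 - 250)*(-1/6281) = 4302*(-1/6281) = -4302/6281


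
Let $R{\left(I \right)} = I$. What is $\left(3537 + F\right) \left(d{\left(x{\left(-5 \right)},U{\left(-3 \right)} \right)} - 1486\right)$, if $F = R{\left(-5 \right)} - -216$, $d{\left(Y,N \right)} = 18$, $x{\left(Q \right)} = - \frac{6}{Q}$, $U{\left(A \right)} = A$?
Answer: $-5502064$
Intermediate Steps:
$F = 211$ ($F = -5 - -216 = -5 + 216 = 211$)
$\left(3537 + F\right) \left(d{\left(x{\left(-5 \right)},U{\left(-3 \right)} \right)} - 1486\right) = \left(3537 + 211\right) \left(18 - 1486\right) = 3748 \left(-1468\right) = -5502064$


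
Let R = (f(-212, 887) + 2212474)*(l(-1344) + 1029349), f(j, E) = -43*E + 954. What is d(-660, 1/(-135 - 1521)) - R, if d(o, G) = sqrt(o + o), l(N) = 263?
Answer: -2239701598644 + 2*I*sqrt(330) ≈ -2.2397e+12 + 36.332*I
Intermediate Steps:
f(j, E) = 954 - 43*E
d(o, G) = sqrt(2)*sqrt(o) (d(o, G) = sqrt(2*o) = sqrt(2)*sqrt(o))
R = 2239701598644 (R = ((954 - 43*887) + 2212474)*(263 + 1029349) = ((954 - 38141) + 2212474)*1029612 = (-37187 + 2212474)*1029612 = 2175287*1029612 = 2239701598644)
d(-660, 1/(-135 - 1521)) - R = sqrt(2)*sqrt(-660) - 1*2239701598644 = sqrt(2)*(2*I*sqrt(165)) - 2239701598644 = 2*I*sqrt(330) - 2239701598644 = -2239701598644 + 2*I*sqrt(330)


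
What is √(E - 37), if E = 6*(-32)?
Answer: I*√229 ≈ 15.133*I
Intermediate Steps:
E = -192
√(E - 37) = √(-192 - 37) = √(-229) = I*√229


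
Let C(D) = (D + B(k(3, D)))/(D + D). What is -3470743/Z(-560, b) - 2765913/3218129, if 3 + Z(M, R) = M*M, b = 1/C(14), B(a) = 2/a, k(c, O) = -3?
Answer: -12036680718908/1009195600013 ≈ -11.927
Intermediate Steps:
C(D) = (-⅔ + D)/(2*D) (C(D) = (D + 2/(-3))/(D + D) = (D + 2*(-⅓))/((2*D)) = (D - ⅔)*(1/(2*D)) = (-⅔ + D)*(1/(2*D)) = (-⅔ + D)/(2*D))
b = 21/10 (b = 1/((⅙)*(-2 + 3*14)/14) = 1/((⅙)*(1/14)*(-2 + 42)) = 1/((⅙)*(1/14)*40) = 1/(10/21) = 21/10 ≈ 2.1000)
Z(M, R) = -3 + M² (Z(M, R) = -3 + M*M = -3 + M²)
-3470743/Z(-560, b) - 2765913/3218129 = -3470743/(-3 + (-560)²) - 2765913/3218129 = -3470743/(-3 + 313600) - 2765913*1/3218129 = -3470743/313597 - 2765913/3218129 = -12036680718908/1009195600013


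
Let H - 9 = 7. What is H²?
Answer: 256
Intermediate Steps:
H = 16 (H = 9 + 7 = 16)
H² = 16² = 256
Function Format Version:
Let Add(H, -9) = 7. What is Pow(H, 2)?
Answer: 256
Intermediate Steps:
H = 16 (H = Add(9, 7) = 16)
Pow(H, 2) = Pow(16, 2) = 256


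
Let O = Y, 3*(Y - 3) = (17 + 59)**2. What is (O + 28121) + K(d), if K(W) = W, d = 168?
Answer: 90652/3 ≈ 30217.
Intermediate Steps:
Y = 5785/3 (Y = 3 + (17 + 59)**2/3 = 3 + (1/3)*76**2 = 3 + (1/3)*5776 = 3 + 5776/3 = 5785/3 ≈ 1928.3)
O = 5785/3 ≈ 1928.3
(O + 28121) + K(d) = (5785/3 + 28121) + 168 = 90148/3 + 168 = 90652/3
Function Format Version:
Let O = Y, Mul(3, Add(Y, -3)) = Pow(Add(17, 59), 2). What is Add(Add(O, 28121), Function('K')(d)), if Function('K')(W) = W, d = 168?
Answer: Rational(90652, 3) ≈ 30217.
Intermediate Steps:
Y = Rational(5785, 3) (Y = Add(3, Mul(Rational(1, 3), Pow(Add(17, 59), 2))) = Add(3, Mul(Rational(1, 3), Pow(76, 2))) = Add(3, Mul(Rational(1, 3), 5776)) = Add(3, Rational(5776, 3)) = Rational(5785, 3) ≈ 1928.3)
O = Rational(5785, 3) ≈ 1928.3
Add(Add(O, 28121), Function('K')(d)) = Add(Add(Rational(5785, 3), 28121), 168) = Add(Rational(90148, 3), 168) = Rational(90652, 3)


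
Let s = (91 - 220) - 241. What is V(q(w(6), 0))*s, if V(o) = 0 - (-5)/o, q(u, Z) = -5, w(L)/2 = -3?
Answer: 370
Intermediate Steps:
w(L) = -6 (w(L) = 2*(-3) = -6)
V(o) = 5/o (V(o) = 0 + 5/o = 5/o)
s = -370 (s = -129 - 241 = -370)
V(q(w(6), 0))*s = (5/(-5))*(-370) = (5*(-⅕))*(-370) = -1*(-370) = 370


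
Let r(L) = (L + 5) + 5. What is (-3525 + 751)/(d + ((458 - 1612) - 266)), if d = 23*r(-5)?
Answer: 2774/1305 ≈ 2.1257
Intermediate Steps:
r(L) = 10 + L (r(L) = (5 + L) + 5 = 10 + L)
d = 115 (d = 23*(10 - 5) = 23*5 = 115)
(-3525 + 751)/(d + ((458 - 1612) - 266)) = (-3525 + 751)/(115 + ((458 - 1612) - 266)) = -2774/(115 + (-1154 - 266)) = -2774/(115 - 1420) = -2774/(-1305) = -2774*(-1/1305) = 2774/1305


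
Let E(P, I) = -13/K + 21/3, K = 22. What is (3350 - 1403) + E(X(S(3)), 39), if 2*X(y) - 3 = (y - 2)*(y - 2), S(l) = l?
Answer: 42975/22 ≈ 1953.4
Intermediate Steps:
X(y) = 3/2 + (-2 + y)²/2 (X(y) = 3/2 + ((y - 2)*(y - 2))/2 = 3/2 + ((-2 + y)*(-2 + y))/2 = 3/2 + (-2 + y)²/2)
E(P, I) = 141/22 (E(P, I) = -13/22 + 21/3 = -13*1/22 + 21*(⅓) = -13/22 + 7 = 141/22)
(3350 - 1403) + E(X(S(3)), 39) = (3350 - 1403) + 141/22 = 1947 + 141/22 = 42975/22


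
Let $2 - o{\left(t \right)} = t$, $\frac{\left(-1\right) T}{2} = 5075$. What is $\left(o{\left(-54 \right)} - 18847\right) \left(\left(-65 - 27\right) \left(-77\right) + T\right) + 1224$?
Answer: $57614430$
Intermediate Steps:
$T = -10150$ ($T = \left(-2\right) 5075 = -10150$)
$o{\left(t \right)} = 2 - t$
$\left(o{\left(-54 \right)} - 18847\right) \left(\left(-65 - 27\right) \left(-77\right) + T\right) + 1224 = \left(\left(2 - -54\right) - 18847\right) \left(\left(-65 - 27\right) \left(-77\right) - 10150\right) + 1224 = \left(\left(2 + 54\right) - 18847\right) \left(\left(-92\right) \left(-77\right) - 10150\right) + 1224 = \left(56 - 18847\right) \left(7084 - 10150\right) + 1224 = \left(-18791\right) \left(-3066\right) + 1224 = 57613206 + 1224 = 57614430$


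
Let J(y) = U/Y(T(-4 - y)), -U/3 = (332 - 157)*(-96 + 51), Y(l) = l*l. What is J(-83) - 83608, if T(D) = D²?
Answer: -3256538348623/38950081 ≈ -83608.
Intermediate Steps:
Y(l) = l²
U = 23625 (U = -3*(332 - 157)*(-96 + 51) = -525*(-45) = -3*(-7875) = 23625)
J(y) = 23625/(-4 - y)⁴ (J(y) = 23625/(((-4 - y)²)²) = 23625/((-4 - y)⁴) = 23625/(-4 - y)⁴)
J(-83) - 83608 = 23625/(4 - 83)⁴ - 83608 = 23625/(-79)⁴ - 83608 = 23625*(1/38950081) - 83608 = 23625/38950081 - 83608 = -3256538348623/38950081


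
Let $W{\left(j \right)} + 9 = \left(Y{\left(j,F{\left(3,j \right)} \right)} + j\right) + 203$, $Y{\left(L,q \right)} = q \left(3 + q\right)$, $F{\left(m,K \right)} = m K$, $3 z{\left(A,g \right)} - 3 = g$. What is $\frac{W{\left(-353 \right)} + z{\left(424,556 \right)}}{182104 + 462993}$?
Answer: $\frac{3354994}{1935291} \approx 1.7336$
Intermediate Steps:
$z{\left(A,g \right)} = 1 + \frac{g}{3}$
$F{\left(m,K \right)} = K m$
$W{\left(j \right)} = 194 + j + 3 j \left(3 + 3 j\right)$ ($W{\left(j \right)} = -9 + \left(\left(j 3 \left(3 + j 3\right) + j\right) + 203\right) = -9 + \left(\left(3 j \left(3 + 3 j\right) + j\right) + 203\right) = -9 + \left(\left(j + 3 j \left(3 + 3 j\right)\right) + 203\right) = -9 + \left(203 + j + 3 j \left(3 + 3 j\right)\right) = 194 + j + 3 j \left(3 + 3 j\right)$)
$\frac{W{\left(-353 \right)} + z{\left(424,556 \right)}}{182104 + 462993} = \frac{\left(194 - 353 + 9 \left(-353\right) \left(1 - 353\right)\right) + \left(1 + \frac{1}{3} \cdot 556\right)}{182104 + 462993} = \frac{\left(194 - 353 + 9 \left(-353\right) \left(-352\right)\right) + \left(1 + \frac{556}{3}\right)}{645097} = \left(\left(194 - 353 + 1118304\right) + \frac{559}{3}\right) \frac{1}{645097} = \left(1118145 + \frac{559}{3}\right) \frac{1}{645097} = \frac{3354994}{3} \cdot \frac{1}{645097} = \frac{3354994}{1935291}$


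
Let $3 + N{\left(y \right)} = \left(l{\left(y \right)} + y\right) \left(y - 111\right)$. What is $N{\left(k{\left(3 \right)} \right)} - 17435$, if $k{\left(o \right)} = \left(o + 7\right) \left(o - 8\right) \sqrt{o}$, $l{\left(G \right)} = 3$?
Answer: $-10271 + 5400 \sqrt{3} \approx -917.93$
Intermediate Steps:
$k{\left(o \right)} = \sqrt{o} \left(-8 + o\right) \left(7 + o\right)$ ($k{\left(o \right)} = \left(7 + o\right) \left(-8 + o\right) \sqrt{o} = \left(-8 + o\right) \left(7 + o\right) \sqrt{o} = \sqrt{o} \left(-8 + o\right) \left(7 + o\right)$)
$N{\left(y \right)} = -3 + \left(-111 + y\right) \left(3 + y\right)$ ($N{\left(y \right)} = -3 + \left(3 + y\right) \left(y - 111\right) = -3 + \left(3 + y\right) \left(-111 + y\right) = -3 + \left(-111 + y\right) \left(3 + y\right)$)
$N{\left(k{\left(3 \right)} \right)} - 17435 = \left(-336 + \left(\sqrt{3} \left(-56 + 3^{2} - 3\right)\right)^{2} - 108 \sqrt{3} \left(-56 + 3^{2} - 3\right)\right) - 17435 = \left(-336 + \left(\sqrt{3} \left(-56 + 9 - 3\right)\right)^{2} - 108 \sqrt{3} \left(-56 + 9 - 3\right)\right) - 17435 = \left(-336 + \left(\sqrt{3} \left(-50\right)\right)^{2} - 108 \sqrt{3} \left(-50\right)\right) - 17435 = \left(-336 + \left(- 50 \sqrt{3}\right)^{2} - 108 \left(- 50 \sqrt{3}\right)\right) - 17435 = \left(-336 + 7500 + 5400 \sqrt{3}\right) - 17435 = \left(7164 + 5400 \sqrt{3}\right) - 17435 = -10271 + 5400 \sqrt{3}$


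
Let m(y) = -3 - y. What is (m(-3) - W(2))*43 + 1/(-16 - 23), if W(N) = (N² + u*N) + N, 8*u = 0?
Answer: -10063/39 ≈ -258.03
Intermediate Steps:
u = 0 (u = (⅛)*0 = 0)
W(N) = N + N² (W(N) = (N² + 0*N) + N = (N² + 0) + N = N² + N = N + N²)
(m(-3) - W(2))*43 + 1/(-16 - 23) = ((-3 - 1*(-3)) - 2*(1 + 2))*43 + 1/(-16 - 23) = ((-3 + 3) - 2*3)*43 + 1/(-39) = (0 - 1*6)*43 - 1/39 = (0 - 6)*43 - 1/39 = -6*43 - 1/39 = -258 - 1/39 = -10063/39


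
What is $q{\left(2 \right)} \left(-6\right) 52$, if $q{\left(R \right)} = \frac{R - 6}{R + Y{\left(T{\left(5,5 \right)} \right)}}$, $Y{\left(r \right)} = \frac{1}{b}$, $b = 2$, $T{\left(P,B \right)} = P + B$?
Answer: $\frac{2496}{5} \approx 499.2$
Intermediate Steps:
$T{\left(P,B \right)} = B + P$
$Y{\left(r \right)} = \frac{1}{2}$
$q{\left(R \right)} = \frac{-6 + R}{\frac{1}{2} + R}$ ($q{\left(R \right)} = \frac{R - 6}{R + \frac{1}{2}} = \frac{-6 + R}{\frac{1}{2} + R}$)
$q{\left(2 \right)} \left(-6\right) 52 = \frac{2 \left(-6 + 2\right)}{1 + 2 \cdot 2} \left(-6\right) 52 = 2 \frac{1}{1 + 4} \left(-4\right) \left(-6\right) 52 = 2 \cdot \frac{1}{5} \left(-4\right) \left(-6\right) 52 = \left(- \frac{8}{5}\right) \left(-6\right) 52 = \frac{48}{5} \cdot 52 = \frac{2496}{5}$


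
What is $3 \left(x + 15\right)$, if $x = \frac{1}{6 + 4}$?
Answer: $\frac{453}{10} \approx 45.3$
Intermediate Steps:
$x = \frac{1}{10} \approx 0.1$
$3 \left(x + 15\right) = 3 \left(\frac{1}{10} + 15\right) = 3 \cdot \frac{151}{10} = \frac{453}{10}$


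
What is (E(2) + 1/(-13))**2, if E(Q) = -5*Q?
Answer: 17161/169 ≈ 101.54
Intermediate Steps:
(E(2) + 1/(-13))**2 = (-5*2 + 1/(-13))**2 = (-10 - 1/13)**2 = (-131/13)**2 = 17161/169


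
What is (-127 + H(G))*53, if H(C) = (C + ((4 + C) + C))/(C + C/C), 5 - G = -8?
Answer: -91955/14 ≈ -6568.2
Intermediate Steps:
G = 13 (G = 5 - 1*(-8) = 5 + 8 = 13)
H(C) = (4 + 3*C)/(1 + C) (H(C) = (C + (4 + 2*C))/(C + 1) = (4 + 3*C)/(1 + C))
(-127 + H(G))*53 = (-127 + (4 + 3*13)/(1 + 13))*53 = (-127 + (4 + 39)/14)*53 = (-127 + (1/14)*43)*53 = (-127 + 43/14)*53 = -1735/14*53 = -91955/14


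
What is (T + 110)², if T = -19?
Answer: 8281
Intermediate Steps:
(T + 110)² = (-19 + 110)² = 91² = 8281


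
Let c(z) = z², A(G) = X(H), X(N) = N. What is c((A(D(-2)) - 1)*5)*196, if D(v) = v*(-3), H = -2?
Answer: 44100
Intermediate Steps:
D(v) = -3*v
A(G) = -2
c((A(D(-2)) - 1)*5)*196 = ((-2 - 1)*5)²*196 = (-3*5)²*196 = (-15)²*196 = 225*196 = 44100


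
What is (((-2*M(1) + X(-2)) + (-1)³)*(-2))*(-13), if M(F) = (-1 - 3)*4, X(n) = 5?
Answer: 936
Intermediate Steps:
M(F) = -16 (M(F) = -4*4 = -16)
(((-2*M(1) + X(-2)) + (-1)³)*(-2))*(-13) = (((-2*(-16) + 5) + (-1)³)*(-2))*(-13) = (((32 + 5) - 1)*(-2))*(-13) = ((37 - 1)*(-2))*(-13) = (36*(-2))*(-13) = -72*(-13) = 936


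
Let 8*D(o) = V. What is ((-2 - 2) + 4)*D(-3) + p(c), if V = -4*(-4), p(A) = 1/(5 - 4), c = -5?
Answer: 1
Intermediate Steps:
p(A) = 1 (p(A) = 1/1 = 1)
V = 16
D(o) = 2 (D(o) = (1/8)*16 = 2)
((-2 - 2) + 4)*D(-3) + p(c) = ((-2 - 2) + 4)*2 + 1 = (-4 + 4)*2 + 1 = 0*2 + 1 = 0 + 1 = 1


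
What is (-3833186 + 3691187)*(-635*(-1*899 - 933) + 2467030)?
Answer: -515506069650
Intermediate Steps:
(-3833186 + 3691187)*(-635*(-1*899 - 933) + 2467030) = -141999*(-635*(-899 - 933) + 2467030) = -141999*(-635*(-1832) + 2467030) = -141999*(1163320 + 2467030) = -141999*3630350 = -515506069650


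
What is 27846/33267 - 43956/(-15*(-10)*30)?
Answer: -952263/106625 ≈ -8.9310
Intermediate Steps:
27846/33267 - 43956/(-15*(-10)*30) = 27846*(1/33267) - 43956/(150*30) = 714/853 - 43956/4500 = 714/853 - 43956*1/4500 = 714/853 - 1221/125 = -952263/106625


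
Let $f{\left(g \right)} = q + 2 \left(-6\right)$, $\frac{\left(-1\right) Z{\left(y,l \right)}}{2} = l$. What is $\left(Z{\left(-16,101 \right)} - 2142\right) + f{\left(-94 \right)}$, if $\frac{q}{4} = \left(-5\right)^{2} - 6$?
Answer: $-2280$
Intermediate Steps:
$Z{\left(y,l \right)} = - 2 l$
$q = 76$ ($q = 4 \left(\left(-5\right)^{2} - 6\right) = 4 \left(25 - 6\right) = 4 \cdot 19 = 76$)
$f{\left(g \right)} = 64$ ($f{\left(g \right)} = 76 + 2 \left(-6\right) = 76 - 12 = 64$)
$\left(Z{\left(-16,101 \right)} - 2142\right) + f{\left(-94 \right)} = \left(\left(-2\right) 101 - 2142\right) + 64 = \left(-202 - 2142\right) + 64 = -2344 + 64 = -2280$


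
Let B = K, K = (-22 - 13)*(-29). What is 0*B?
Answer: 0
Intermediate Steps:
K = 1015 (K = -35*(-29) = 1015)
B = 1015
0*B = 0*1015 = 0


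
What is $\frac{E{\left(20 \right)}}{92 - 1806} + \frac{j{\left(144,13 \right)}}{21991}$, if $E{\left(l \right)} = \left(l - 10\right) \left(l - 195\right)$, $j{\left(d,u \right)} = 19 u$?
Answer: $\frac{19453804}{18846287} \approx 1.0322$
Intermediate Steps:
$E{\left(l \right)} = \left(-195 + l\right) \left(-10 + l\right)$ ($E{\left(l \right)} = \left(-10 + l\right) \left(-195 + l\right) = \left(-195 + l\right) \left(-10 + l\right)$)
$\frac{E{\left(20 \right)}}{92 - 1806} + \frac{j{\left(144,13 \right)}}{21991} = \frac{1950 + 20^{2} - 4100}{92 - 1806} + \frac{19 \cdot 13}{21991} = \frac{1950 + 400 - 4100}{92 - 1806} + 247 \cdot \frac{1}{21991} = - \frac{1750}{-1714} + \frac{247}{21991} = \left(-1750\right) \left(- \frac{1}{1714}\right) + \frac{247}{21991} = \frac{875}{857} + \frac{247}{21991} = \frac{19453804}{18846287}$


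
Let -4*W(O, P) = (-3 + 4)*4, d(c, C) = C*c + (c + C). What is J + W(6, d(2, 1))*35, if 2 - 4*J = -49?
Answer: -89/4 ≈ -22.250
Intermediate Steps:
J = 51/4 (J = 1/2 - 1/4*(-49) = 1/2 + 49/4 = 51/4 ≈ 12.750)
d(c, C) = C + c + C*c (d(c, C) = C*c + (C + c) = C + c + C*c)
W(O, P) = -1 (W(O, P) = -(-3 + 4)*4/4 = -4/4 = -1/4*4 = -1)
J + W(6, d(2, 1))*35 = 51/4 - 1*35 = 51/4 - 35 = -89/4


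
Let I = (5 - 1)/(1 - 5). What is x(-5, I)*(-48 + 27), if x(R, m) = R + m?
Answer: 126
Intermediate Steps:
I = -1 (I = 4/(-4) = 4*(-¼) = -1)
x(-5, I)*(-48 + 27) = (-5 - 1)*(-48 + 27) = -6*(-21) = 126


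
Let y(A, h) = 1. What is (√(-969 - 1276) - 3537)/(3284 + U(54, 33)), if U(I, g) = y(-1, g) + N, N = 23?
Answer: -3537/3308 + I*√2245/3308 ≈ -1.0692 + 0.014323*I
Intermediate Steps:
U(I, g) = 24 (U(I, g) = 1 + 23 = 24)
(√(-969 - 1276) - 3537)/(3284 + U(54, 33)) = (√(-969 - 1276) - 3537)/(3284 + 24) = (√(-2245) - 3537)/3308 = (I*√2245 - 3537)*(1/3308) = (-3537 + I*√2245)*(1/3308) = -3537/3308 + I*√2245/3308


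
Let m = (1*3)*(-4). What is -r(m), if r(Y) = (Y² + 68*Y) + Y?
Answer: 684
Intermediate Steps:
m = -12 (m = 3*(-4) = -12)
r(Y) = Y² + 69*Y
-r(m) = -(-12)*(69 - 12) = -(-12)*57 = -1*(-684) = 684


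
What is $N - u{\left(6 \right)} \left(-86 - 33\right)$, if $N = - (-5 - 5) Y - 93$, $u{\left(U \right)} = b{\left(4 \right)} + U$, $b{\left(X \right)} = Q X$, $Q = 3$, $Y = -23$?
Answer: $1819$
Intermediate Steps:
$b{\left(X \right)} = 3 X$
$u{\left(U \right)} = 12 + U$ ($u{\left(U \right)} = 3 \cdot 4 + U = 12 + U$)
$N = -323$ ($N = - (-5 - 5) \left(-23\right) - 93 = \left(-1\right) \left(-10\right) \left(-23\right) - 93 = 10 \left(-23\right) - 93 = -230 - 93 = -323$)
$N - u{\left(6 \right)} \left(-86 - 33\right) = -323 - \left(12 + 6\right) \left(-86 - 33\right) = -323 - 18 \left(-119\right) = -323 - -2142 = -323 + 2142 = 1819$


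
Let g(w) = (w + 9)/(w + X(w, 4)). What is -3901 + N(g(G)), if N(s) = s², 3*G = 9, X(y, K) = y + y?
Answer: -35093/9 ≈ -3899.2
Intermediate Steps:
X(y, K) = 2*y
G = 3 (G = (⅓)*9 = 3)
g(w) = (9 + w)/(3*w) (g(w) = (w + 9)/(w + 2*w) = (9 + w)/((3*w)) = (9 + w)*(1/(3*w)) = (9 + w)/(3*w))
-3901 + N(g(G)) = -3901 + ((⅓)*(9 + 3)/3)² = -3901 + ((⅓)*(⅓)*12)² = -3901 + (4/3)² = -3901 + 16/9 = -35093/9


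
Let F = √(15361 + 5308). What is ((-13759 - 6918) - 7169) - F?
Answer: -27846 - √20669 ≈ -27990.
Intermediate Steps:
F = √20669 ≈ 143.77
((-13759 - 6918) - 7169) - F = ((-13759 - 6918) - 7169) - √20669 = (-20677 - 7169) - √20669 = -27846 - √20669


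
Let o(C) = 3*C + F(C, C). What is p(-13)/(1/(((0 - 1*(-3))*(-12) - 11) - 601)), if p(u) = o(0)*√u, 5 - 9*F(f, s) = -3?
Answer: -576*I*√13 ≈ -2076.8*I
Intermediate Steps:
F(f, s) = 8/9 (F(f, s) = 5/9 - ⅑*(-3) = 5/9 + ⅓ = 8/9)
o(C) = 8/9 + 3*C (o(C) = 3*C + 8/9 = 8/9 + 3*C)
p(u) = 8*√u/9 (p(u) = (8/9 + 3*0)*√u = (8/9 + 0)*√u = 8*√u/9)
p(-13)/(1/(((0 - 1*(-3))*(-12) - 11) - 601)) = (8*√(-13)/9)/(1/(((0 - 1*(-3))*(-12) - 11) - 601)) = (8*(I*√13)/9)/(1/(((0 + 3)*(-12) - 11) - 601)) = (8*I*√13/9)/(1/((3*(-12) - 11) - 601)) = (8*I*√13/9)/(1/((-36 - 11) - 601)) = (8*I*√13/9)/(1/(-47 - 601)) = (8*I*√13/9)/(1/(-648)) = (8*I*√13/9)/(-1/648) = (8*I*√13/9)*(-648) = -576*I*√13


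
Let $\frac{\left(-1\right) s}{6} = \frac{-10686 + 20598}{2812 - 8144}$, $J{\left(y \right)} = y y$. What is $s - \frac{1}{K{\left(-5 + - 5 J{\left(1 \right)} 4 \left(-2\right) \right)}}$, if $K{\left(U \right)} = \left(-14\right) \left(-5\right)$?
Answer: $\frac{1039427}{93310} \approx 11.139$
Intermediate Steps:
$J{\left(y \right)} = y^{2}$
$s = \frac{14868}{1333}$ ($s = - 6 \frac{-10686 + 20598}{2812 - 8144} = - 6 \frac{9912}{-5332} = - 6 \cdot 9912 \left(- \frac{1}{5332}\right) = \left(-6\right) \left(- \frac{2478}{1333}\right) = \frac{14868}{1333} \approx 11.154$)
$K{\left(U \right)} = 70$
$s - \frac{1}{K{\left(-5 + - 5 J{\left(1 \right)} 4 \left(-2\right) \right)}} = \frac{14868}{1333} - \frac{1}{70} = \frac{1039427}{93310}$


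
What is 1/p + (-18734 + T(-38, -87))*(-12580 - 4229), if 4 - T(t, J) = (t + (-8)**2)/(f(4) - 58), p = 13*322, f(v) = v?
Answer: 11860697338135/37674 ≈ 3.1482e+8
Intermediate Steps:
p = 4186
T(t, J) = 140/27 + t/54 (T(t, J) = 4 - (t + (-8)**2)/(4 - 58) = 4 - (t + 64)/(-54) = 4 - (64 + t)*(-1)/54 = 4 - (-32/27 - t/54) = 4 + (32/27 + t/54) = 140/27 + t/54)
1/p + (-18734 + T(-38, -87))*(-12580 - 4229) = 1/4186 + (-18734 + (140/27 + (1/54)*(-38)))*(-12580 - 4229) = 1/4186 + (-18734 + (140/27 - 19/27))*(-16809) = 1/4186 + (-18734 + 121/27)*(-16809) = 1/4186 - 505697/27*(-16809) = 1/4186 + 2833420291/9 = 11860697338135/37674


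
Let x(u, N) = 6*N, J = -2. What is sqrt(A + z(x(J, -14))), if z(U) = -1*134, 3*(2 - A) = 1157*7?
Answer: I*sqrt(25485)/3 ≈ 53.213*I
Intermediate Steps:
A = -8093/3 (A = 2 - 1157*7/3 = 2 - 1/3*8099 = 2 - 8099/3 = -8093/3 ≈ -2697.7)
z(U) = -134
sqrt(A + z(x(J, -14))) = sqrt(-8093/3 - 134) = sqrt(-8495/3) = I*sqrt(25485)/3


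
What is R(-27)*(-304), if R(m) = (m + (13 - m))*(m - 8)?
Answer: 138320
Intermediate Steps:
R(m) = -104 + 13*m (R(m) = 13*(-8 + m) = -104 + 13*m)
R(-27)*(-304) = (-104 + 13*(-27))*(-304) = (-104 - 351)*(-304) = -455*(-304) = 138320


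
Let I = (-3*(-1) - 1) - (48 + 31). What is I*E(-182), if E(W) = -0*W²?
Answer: 0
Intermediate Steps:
I = -77 (I = (3 - 1) - 1*79 = 2 - 79 = -77)
E(W) = 0 (E(W) = -1*0 = 0)
I*E(-182) = -77*0 = 0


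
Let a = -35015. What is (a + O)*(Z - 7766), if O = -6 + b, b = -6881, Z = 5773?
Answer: 83510686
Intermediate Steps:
O = -6887 (O = -6 - 6881 = -6887)
(a + O)*(Z - 7766) = (-35015 - 6887)*(5773 - 7766) = -41902*(-1993) = 83510686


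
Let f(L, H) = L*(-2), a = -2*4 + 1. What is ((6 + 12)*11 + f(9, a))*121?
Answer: 21780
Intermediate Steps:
a = -7 (a = -8 + 1 = -7)
f(L, H) = -2*L
((6 + 12)*11 + f(9, a))*121 = ((6 + 12)*11 - 2*9)*121 = (18*11 - 18)*121 = (198 - 18)*121 = 180*121 = 21780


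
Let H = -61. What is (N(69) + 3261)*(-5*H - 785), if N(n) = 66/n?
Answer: -36012000/23 ≈ -1.5657e+6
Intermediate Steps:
(N(69) + 3261)*(-5*H - 785) = (66/69 + 3261)*(-5*(-61) - 785) = (66*(1/69) + 3261)*(305 - 785) = (22/23 + 3261)*(-480) = (75025/23)*(-480) = -36012000/23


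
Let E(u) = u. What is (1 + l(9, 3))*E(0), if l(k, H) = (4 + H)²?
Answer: 0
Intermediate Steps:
(1 + l(9, 3))*E(0) = (1 + (4 + 3)²)*0 = (1 + 7²)*0 = (1 + 49)*0 = 50*0 = 0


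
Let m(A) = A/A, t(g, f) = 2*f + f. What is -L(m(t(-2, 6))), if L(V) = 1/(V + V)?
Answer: -½ ≈ -0.50000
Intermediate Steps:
t(g, f) = 3*f
m(A) = 1
L(V) = 1/(2*V)
-L(m(t(-2, 6))) = -1/(2*1) = -1/2 = -1*½ = -½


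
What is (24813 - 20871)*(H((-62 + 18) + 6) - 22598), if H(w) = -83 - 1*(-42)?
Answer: -89242938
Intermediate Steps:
H(w) = -41 (H(w) = -83 + 42 = -41)
(24813 - 20871)*(H((-62 + 18) + 6) - 22598) = (24813 - 20871)*(-41 - 22598) = 3942*(-22639) = -89242938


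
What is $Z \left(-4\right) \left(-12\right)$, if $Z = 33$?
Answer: $1584$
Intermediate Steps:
$Z \left(-4\right) \left(-12\right) = 33 \left(-4\right) \left(-12\right) = \left(-132\right) \left(-12\right) = 1584$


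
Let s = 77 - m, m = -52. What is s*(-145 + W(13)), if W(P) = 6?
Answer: -17931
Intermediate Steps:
s = 129 (s = 77 - 1*(-52) = 77 + 52 = 129)
s*(-145 + W(13)) = 129*(-145 + 6) = 129*(-139) = -17931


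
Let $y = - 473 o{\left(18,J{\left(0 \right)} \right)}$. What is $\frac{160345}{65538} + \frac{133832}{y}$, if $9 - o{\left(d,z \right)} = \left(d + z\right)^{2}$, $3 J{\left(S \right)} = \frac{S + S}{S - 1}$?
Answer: $\frac{109972003}{32878230} \approx 3.3448$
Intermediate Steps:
$J{\left(S \right)} = \frac{2 S}{3 \left(-1 + S\right)}$ ($J{\left(S \right)} = \frac{\left(S + S\right) \frac{1}{S - 1}}{3} = \frac{2 S \frac{1}{-1 + S}}{3} = \frac{2 S}{3 \left(-1 + S\right)}$)
$o{\left(d,z \right)} = 9 - \left(d + z\right)^{2}$
$y = 148995$ ($y = - 473 \left(9 - \left(18 + \frac{2}{3} \cdot 0 \frac{1}{-1 + 0}\right)^{2}\right) = - 473 \left(9 - \left(18 + \frac{2}{3} \cdot 0 \frac{1}{-1}\right)^{2}\right) = - 473 \left(9 - \left(18 + \frac{2}{3} \cdot 0 \left(-1\right)\right)^{2}\right) = - 473 \left(9 - \left(18 + 0\right)^{2}\right) = - 473 \left(9 - 18^{2}\right) = - 473 \left(9 - 324\right) = \left(-473\right) \left(-315\right) = 148995$)
$\frac{160345}{65538} + \frac{133832}{y} = \frac{160345}{65538} + \frac{133832}{148995} = \frac{109972003}{32878230}$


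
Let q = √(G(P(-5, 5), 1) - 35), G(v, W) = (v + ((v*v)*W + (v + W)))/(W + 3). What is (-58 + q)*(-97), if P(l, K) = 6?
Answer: 5626 - 97*I*√91/2 ≈ 5626.0 - 462.66*I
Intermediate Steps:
G(v, W) = (W + 2*v + W*v²)/(3 + W) (G(v, W) = (v + (v²*W + (W + v)))/(3 + W) = (v + (W*v² + (W + v)))/(3 + W) = (v + (W + v + W*v²))/(3 + W) = (W + 2*v + W*v²)/(3 + W))
q = I*√91/2 (q = √((1 + 2*6 + 1*6²)/(3 + 1) - 35) = √((1 + 12 + 1*36)/4 - 35) = √((1 + 12 + 36)/4 - 35) = √((¼)*49 - 35) = √(49/4 - 35) = √(-91/4) = I*√91/2 ≈ 4.7697*I)
(-58 + q)*(-97) = (-58 + I*√91/2)*(-97) = 5626 - 97*I*√91/2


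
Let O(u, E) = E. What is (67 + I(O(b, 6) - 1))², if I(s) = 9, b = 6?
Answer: 5776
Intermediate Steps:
(67 + I(O(b, 6) - 1))² = (67 + 9)² = 76² = 5776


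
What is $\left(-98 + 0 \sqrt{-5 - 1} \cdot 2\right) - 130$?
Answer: $-228$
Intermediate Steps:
$\left(-98 + 0 \sqrt{-5 - 1} \cdot 2\right) - 130 = \left(-98 + 0 \sqrt{-6} \cdot 2\right) - 130 = \left(-98 + 0 i \sqrt{6} \cdot 2\right) - 130 = \left(-98 + 0 \cdot 2\right) - 130 = \left(-98 + 0\right) - 130 = -98 - 130 = -228$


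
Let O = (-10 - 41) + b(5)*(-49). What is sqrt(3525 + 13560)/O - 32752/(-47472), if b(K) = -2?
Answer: 89/129 + sqrt(17085)/47 ≈ 3.4710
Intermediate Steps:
O = 47 (O = (-10 - 41) - 2*(-49) = -51 + 98 = 47)
sqrt(3525 + 13560)/O - 32752/(-47472) = sqrt(3525 + 13560)/47 - 32752/(-47472) = sqrt(17085)*(1/47) - 32752*(-1/47472) = sqrt(17085)/47 + 89/129 = 89/129 + sqrt(17085)/47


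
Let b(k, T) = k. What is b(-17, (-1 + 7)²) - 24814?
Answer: -24831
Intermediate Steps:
b(-17, (-1 + 7)²) - 24814 = -17 - 24814 = -24831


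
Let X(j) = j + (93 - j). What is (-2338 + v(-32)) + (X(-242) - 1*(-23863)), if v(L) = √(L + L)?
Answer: 21618 + 8*I ≈ 21618.0 + 8.0*I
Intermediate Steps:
X(j) = 93
v(L) = √2*√L (v(L) = √(2*L) = √2*√L)
(-2338 + v(-32)) + (X(-242) - 1*(-23863)) = (-2338 + √2*√(-32)) + (93 - 1*(-23863)) = (-2338 + √2*(4*I*√2)) + (93 + 23863) = (-2338 + 8*I) + 23956 = 21618 + 8*I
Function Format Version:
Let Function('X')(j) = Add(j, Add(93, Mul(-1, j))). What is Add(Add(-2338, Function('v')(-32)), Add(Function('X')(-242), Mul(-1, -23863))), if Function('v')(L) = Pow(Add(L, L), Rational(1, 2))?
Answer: Add(21618, Mul(8, I)) ≈ Add(21618., Mul(8.0000, I))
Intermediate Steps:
Function('X')(j) = 93
Function('v')(L) = Mul(Pow(2, Rational(1, 2)), Pow(L, Rational(1, 2))) (Function('v')(L) = Pow(Mul(2, L), Rational(1, 2)) = Mul(Pow(2, Rational(1, 2)), Pow(L, Rational(1, 2))))
Add(Add(-2338, Function('v')(-32)), Add(Function('X')(-242), Mul(-1, -23863))) = Add(Add(-2338, Mul(Pow(2, Rational(1, 2)), Pow(-32, Rational(1, 2)))), Add(93, Mul(-1, -23863))) = Add(Add(-2338, Mul(Pow(2, Rational(1, 2)), Mul(4, I, Pow(2, Rational(1, 2))))), Add(93, 23863)) = Add(Add(-2338, Mul(8, I)), 23956) = Add(21618, Mul(8, I))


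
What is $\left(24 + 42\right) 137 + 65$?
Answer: $9107$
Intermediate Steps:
$\left(24 + 42\right) 137 + 65 = 66 \cdot 137 + 65 = 9042 + 65 = 9107$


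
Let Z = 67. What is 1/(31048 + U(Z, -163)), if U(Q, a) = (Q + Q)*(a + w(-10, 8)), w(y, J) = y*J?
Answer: -1/1514 ≈ -0.00066050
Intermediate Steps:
w(y, J) = J*y
U(Q, a) = 2*Q*(-80 + a) (U(Q, a) = (Q + Q)*(a + 8*(-10)) = (2*Q)*(a - 80) = (2*Q)*(-80 + a) = 2*Q*(-80 + a))
1/(31048 + U(Z, -163)) = 1/(31048 + 2*67*(-80 - 163)) = 1/(31048 + 2*67*(-243)) = 1/(31048 - 32562) = 1/(-1514) = -1/1514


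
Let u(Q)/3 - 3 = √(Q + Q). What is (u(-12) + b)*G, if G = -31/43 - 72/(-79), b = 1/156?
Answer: 909035/529932 + 3882*I*√6/3397 ≈ 1.7154 + 2.7992*I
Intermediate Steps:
b = 1/156 ≈ 0.0064103
G = 647/3397 (G = -31*1/43 - 72*(-1/79) = -31/43 + 72/79 = 647/3397 ≈ 0.19046)
u(Q) = 9 + 3*√2*√Q (u(Q) = 9 + 3*√(Q + Q) = 9 + 3*√(2*Q) = 9 + 3*(√2*√Q) = 9 + 3*√2*√Q)
(u(-12) + b)*G = ((9 + 3*√2*√(-12)) + 1/156)*(647/3397) = ((9 + 3*√2*(2*I*√3)) + 1/156)*(647/3397) = ((9 + 6*I*√6) + 1/156)*(647/3397) = (1405/156 + 6*I*√6)*(647/3397) = 909035/529932 + 3882*I*√6/3397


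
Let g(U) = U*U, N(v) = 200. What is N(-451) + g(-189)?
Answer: 35921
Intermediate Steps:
g(U) = U**2
N(-451) + g(-189) = 200 + (-189)**2 = 200 + 35721 = 35921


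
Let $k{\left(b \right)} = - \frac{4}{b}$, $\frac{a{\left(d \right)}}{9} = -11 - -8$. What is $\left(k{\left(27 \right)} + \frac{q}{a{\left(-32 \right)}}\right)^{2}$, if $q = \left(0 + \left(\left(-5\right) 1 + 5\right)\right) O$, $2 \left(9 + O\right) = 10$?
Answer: $\frac{16}{729} \approx 0.021948$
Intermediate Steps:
$O = -4$ ($O = -9 + \frac{1}{2} \cdot 10 = -9 + 5 = -4$)
$a{\left(d \right)} = -27$ ($a{\left(d \right)} = 9 \left(-11 - -8\right) = 9 \left(-11 + 8\right) = 9 \left(-3\right) = -27$)
$q = 0$ ($q = \left(0 + \left(\left(-5\right) 1 + 5\right)\right) \left(-4\right) = \left(0 + \left(-5 + 5\right)\right) \left(-4\right) = \left(0 + 0\right) \left(-4\right) = 0 \left(-4\right) = 0$)
$\left(k{\left(27 \right)} + \frac{q}{a{\left(-32 \right)}}\right)^{2} = \left(- \frac{4}{27} + \frac{0}{-27}\right)^{2} = \left(\left(-4\right) \frac{1}{27} + 0 \left(- \frac{1}{27}\right)\right)^{2} = \left(- \frac{4}{27} + 0\right)^{2} = \left(- \frac{4}{27}\right)^{2} = \frac{16}{729}$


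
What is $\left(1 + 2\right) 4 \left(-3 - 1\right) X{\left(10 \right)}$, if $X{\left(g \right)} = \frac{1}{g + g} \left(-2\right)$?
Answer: $\frac{24}{5} \approx 4.8$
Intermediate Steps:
$X{\left(g \right)} = - \frac{1}{g}$ ($X{\left(g \right)} = \frac{1}{2 g} \left(-2\right) = - \frac{1}{g}$)
$\left(1 + 2\right) 4 \left(-3 - 1\right) X{\left(10 \right)} = \left(1 + 2\right) 4 \left(-3 - 1\right) \left(- \frac{1}{10}\right) = 3 \cdot 4 \left(-4\right) \left(\left(-1\right) \frac{1}{10}\right) = 3 \left(-16\right) \left(- \frac{1}{10}\right) = \left(-48\right) \left(- \frac{1}{10}\right) = \frac{24}{5}$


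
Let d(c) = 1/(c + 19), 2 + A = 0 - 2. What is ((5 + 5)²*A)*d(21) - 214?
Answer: -224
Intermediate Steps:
A = -4 (A = -2 + (0 - 2) = -2 - 2 = -4)
d(c) = 1/(19 + c)
((5 + 5)²*A)*d(21) - 214 = ((5 + 5)²*(-4))/(19 + 21) - 214 = (10²*(-4))/40 - 214 = (100*(-4))*(1/40) - 214 = -400*1/40 - 214 = -10 - 214 = -224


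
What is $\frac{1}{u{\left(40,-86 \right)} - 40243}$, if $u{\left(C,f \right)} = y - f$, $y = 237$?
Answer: $- \frac{1}{39920} \approx -2.505 \cdot 10^{-5}$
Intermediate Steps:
$u{\left(C,f \right)} = 237 - f$
$\frac{1}{u{\left(40,-86 \right)} - 40243} = \frac{1}{\left(237 - -86\right) - 40243} = \frac{1}{\left(237 + 86\right) - 40243} = \frac{1}{323 - 40243} = \frac{1}{-39920} = - \frac{1}{39920}$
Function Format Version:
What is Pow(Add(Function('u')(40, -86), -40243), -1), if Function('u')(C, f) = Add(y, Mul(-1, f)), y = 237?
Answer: Rational(-1, 39920) ≈ -2.5050e-5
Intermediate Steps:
Function('u')(C, f) = Add(237, Mul(-1, f))
Pow(Add(Function('u')(40, -86), -40243), -1) = Pow(Add(Add(237, Mul(-1, -86)), -40243), -1) = Pow(Add(Add(237, 86), -40243), -1) = Pow(Add(323, -40243), -1) = Pow(-39920, -1) = Rational(-1, 39920)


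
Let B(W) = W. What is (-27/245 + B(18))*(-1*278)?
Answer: -1218474/245 ≈ -4973.4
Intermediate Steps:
(-27/245 + B(18))*(-1*278) = (-27/245 + 18)*(-1*278) = (-27*1/245 + 18)*(-278) = (-27/245 + 18)*(-278) = (4383/245)*(-278) = -1218474/245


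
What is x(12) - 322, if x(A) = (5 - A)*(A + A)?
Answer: -490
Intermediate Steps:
x(A) = 2*A*(5 - A) (x(A) = (5 - A)*(2*A) = 2*A*(5 - A))
x(12) - 322 = 2*12*(5 - 1*12) - 322 = 2*12*(5 - 12) - 322 = 2*12*(-7) - 322 = -168 - 322 = -490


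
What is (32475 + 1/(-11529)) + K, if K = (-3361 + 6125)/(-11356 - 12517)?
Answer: 8938121367046/275231817 ≈ 32475.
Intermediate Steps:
K = -2764/23873 (K = 2764/(-23873) = 2764*(-1/23873) = -2764/23873 ≈ -0.11578)
(32475 + 1/(-11529)) + K = (32475 + 1/(-11529)) - 2764/23873 = (32475 - 1/11529) - 2764/23873 = 374404274/11529 - 2764/23873 = 8938121367046/275231817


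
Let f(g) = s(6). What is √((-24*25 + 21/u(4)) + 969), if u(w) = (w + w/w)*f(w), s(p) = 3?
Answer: 2*√2315/5 ≈ 19.246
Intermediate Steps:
f(g) = 3
u(w) = 3 + 3*w (u(w) = (w + w/w)*3 = (w + 1)*3 = (1 + w)*3 = 3 + 3*w)
√((-24*25 + 21/u(4)) + 969) = √((-24*25 + 21/(3 + 3*4)) + 969) = √((-600 + 21/(3 + 12)) + 969) = √((-600 + 21/15) + 969) = √((-600 + 21*(1/15)) + 969) = √((-600 + 7/5) + 969) = √(-2993/5 + 969) = √(1852/5) = 2*√2315/5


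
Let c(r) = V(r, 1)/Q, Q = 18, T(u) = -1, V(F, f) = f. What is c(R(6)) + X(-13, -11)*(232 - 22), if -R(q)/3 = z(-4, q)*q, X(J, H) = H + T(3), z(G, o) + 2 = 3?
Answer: -45359/18 ≈ -2519.9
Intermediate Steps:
z(G, o) = 1 (z(G, o) = -2 + 3 = 1)
X(J, H) = -1 + H (X(J, H) = H - 1 = -1 + H)
R(q) = -3*q
c(r) = 1/18
c(R(6)) + X(-13, -11)*(232 - 22) = 1/18 + (-1 - 11)*(232 - 22) = 1/18 - 12*210 = 1/18 - 2520 = -45359/18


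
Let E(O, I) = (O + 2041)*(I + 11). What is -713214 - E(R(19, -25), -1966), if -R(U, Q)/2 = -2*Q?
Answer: 3081441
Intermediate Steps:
R(U, Q) = 4*Q (R(U, Q) = -(-4)*Q = 4*Q)
E(O, I) = (11 + I)*(2041 + O) (E(O, I) = (2041 + O)*(11 + I) = (11 + I)*(2041 + O))
-713214 - E(R(19, -25), -1966) = -713214 - (22451 + 11*(4*(-25)) + 2041*(-1966) - 7864*(-25)) = -713214 - (22451 + 11*(-100) - 4012606 - 1966*(-100)) = -713214 - (22451 - 1100 - 4012606 + 196600) = -713214 - 1*(-3794655) = -713214 + 3794655 = 3081441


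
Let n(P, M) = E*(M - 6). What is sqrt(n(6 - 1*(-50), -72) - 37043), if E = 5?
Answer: I*sqrt(37433) ≈ 193.48*I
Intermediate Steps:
n(P, M) = -30 + 5*M (n(P, M) = 5*(M - 6) = 5*(-6 + M) = -30 + 5*M)
sqrt(n(6 - 1*(-50), -72) - 37043) = sqrt((-30 + 5*(-72)) - 37043) = sqrt((-30 - 360) - 37043) = sqrt(-390 - 37043) = sqrt(-37433) = I*sqrt(37433)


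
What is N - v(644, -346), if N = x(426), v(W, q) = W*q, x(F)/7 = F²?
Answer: 1493156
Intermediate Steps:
x(F) = 7*F²
N = 1270332 (N = 7*426² = 7*181476 = 1270332)
N - v(644, -346) = 1270332 - 644*(-346) = 1270332 - 1*(-222824) = 1270332 + 222824 = 1493156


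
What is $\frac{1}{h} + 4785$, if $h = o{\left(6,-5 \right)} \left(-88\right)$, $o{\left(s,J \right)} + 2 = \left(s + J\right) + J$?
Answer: $\frac{2526481}{528} \approx 4785.0$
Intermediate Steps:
$o{\left(s,J \right)} = -2 + s + 2 J$ ($o{\left(s,J \right)} = -2 + \left(\left(s + J\right) + J\right) = -2 + \left(\left(J + s\right) + J\right) = -2 + \left(s + 2 J\right) = -2 + s + 2 J$)
$h = 528$ ($h = \left(-2 + 6 + 2 \left(-5\right)\right) \left(-88\right) = \left(-2 + 6 - 10\right) \left(-88\right) = \left(-6\right) \left(-88\right) = 528$)
$\frac{1}{h} + 4785 = \frac{1}{528} + 4785 = \frac{2526481}{528}$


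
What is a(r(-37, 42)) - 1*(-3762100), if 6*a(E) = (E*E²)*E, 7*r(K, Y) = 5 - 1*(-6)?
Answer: 54196827241/14406 ≈ 3.7621e+6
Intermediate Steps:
r(K, Y) = 11/7 (r(K, Y) = (5 - 1*(-6))/7 = (5 + 6)/7 = (⅐)*11 = 11/7)
a(E) = E⁴/6 (a(E) = ((E*E²)*E)/6 = (E³*E)/6 = E⁴/6)
a(r(-37, 42)) - 1*(-3762100) = (11/7)⁴/6 - 1*(-3762100) = (⅙)*(14641/2401) + 3762100 = 14641/14406 + 3762100 = 54196827241/14406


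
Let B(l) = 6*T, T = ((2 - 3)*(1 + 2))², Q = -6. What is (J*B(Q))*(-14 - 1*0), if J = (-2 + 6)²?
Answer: -12096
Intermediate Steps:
T = 9 (T = (-1*3)² = (-3)² = 9)
J = 16 (J = 4² = 16)
B(l) = 54 (B(l) = 6*9 = 54)
(J*B(Q))*(-14 - 1*0) = (16*54)*(-14 - 1*0) = 864*(-14 + 0) = 864*(-14) = -12096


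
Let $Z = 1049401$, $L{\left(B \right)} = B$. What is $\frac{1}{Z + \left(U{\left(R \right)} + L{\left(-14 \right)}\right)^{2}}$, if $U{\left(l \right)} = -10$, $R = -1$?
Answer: $\frac{1}{1049977} \approx 9.524 \cdot 10^{-7}$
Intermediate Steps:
$\frac{1}{Z + \left(U{\left(R \right)} + L{\left(-14 \right)}\right)^{2}} = \frac{1}{1049401 + \left(-10 - 14\right)^{2}} = \frac{1}{1049401 + \left(-24\right)^{2}} = \frac{1}{1049401 + 576} = \frac{1}{1049977}$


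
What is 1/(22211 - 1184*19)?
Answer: -1/285 ≈ -0.0035088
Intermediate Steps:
1/(22211 - 1184*19) = 1/(22211 - 296*76) = 1/(22211 - 22496) = 1/(-285) = -1/285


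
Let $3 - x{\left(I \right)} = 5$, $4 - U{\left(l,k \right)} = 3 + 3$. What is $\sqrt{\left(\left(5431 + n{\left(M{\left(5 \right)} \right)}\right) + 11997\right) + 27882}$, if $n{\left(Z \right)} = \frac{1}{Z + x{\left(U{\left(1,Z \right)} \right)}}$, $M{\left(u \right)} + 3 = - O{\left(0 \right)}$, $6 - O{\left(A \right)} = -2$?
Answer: $\frac{7 \sqrt{156273}}{13} \approx 212.86$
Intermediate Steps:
$O{\left(A \right)} = 8$ ($O{\left(A \right)} = 6 - -2 = 6 + 2 = 8$)
$U{\left(l,k \right)} = -2$ ($U{\left(l,k \right)} = 4 - \left(3 + 3\right) = 4 - 6 = -2$)
$M{\left(u \right)} = -11$ ($M{\left(u \right)} = -3 - 8 = -11$)
$x{\left(I \right)} = -2$ ($x{\left(I \right)} = 3 - 5 = -2$)
$n{\left(Z \right)} = \frac{1}{-2 + Z}$ ($n{\left(Z \right)} = \frac{1}{Z - 2} = \frac{1}{-2 + Z}$)
$\sqrt{\left(\left(5431 + n{\left(M{\left(5 \right)} \right)}\right) + 11997\right) + 27882} = \sqrt{\left(\left(5431 + \frac{1}{-2 - 11}\right) + 11997\right) + 27882} = \sqrt{\left(\left(5431 + \frac{1}{-13}\right) + 11997\right) + 27882} = \sqrt{\left(\left(5431 - \frac{1}{13}\right) + 11997\right) + 27882} = \sqrt{\left(\frac{70602}{13} + 11997\right) + 27882} = \sqrt{\frac{226563}{13} + 27882} = \sqrt{\frac{589029}{13}} = \frac{7 \sqrt{156273}}{13}$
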